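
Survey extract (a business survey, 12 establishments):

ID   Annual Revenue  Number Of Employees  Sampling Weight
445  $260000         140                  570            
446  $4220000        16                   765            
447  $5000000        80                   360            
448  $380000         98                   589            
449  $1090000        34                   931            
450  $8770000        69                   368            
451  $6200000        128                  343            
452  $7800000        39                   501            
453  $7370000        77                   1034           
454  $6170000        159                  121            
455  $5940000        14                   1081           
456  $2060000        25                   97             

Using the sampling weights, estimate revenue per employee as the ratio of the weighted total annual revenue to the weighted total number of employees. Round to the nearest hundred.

73800

Σ wᵢ·y = 30664980000
Σ wᵢ·x = 415467
Ratio = 30664980000 / 415467 = 73808.461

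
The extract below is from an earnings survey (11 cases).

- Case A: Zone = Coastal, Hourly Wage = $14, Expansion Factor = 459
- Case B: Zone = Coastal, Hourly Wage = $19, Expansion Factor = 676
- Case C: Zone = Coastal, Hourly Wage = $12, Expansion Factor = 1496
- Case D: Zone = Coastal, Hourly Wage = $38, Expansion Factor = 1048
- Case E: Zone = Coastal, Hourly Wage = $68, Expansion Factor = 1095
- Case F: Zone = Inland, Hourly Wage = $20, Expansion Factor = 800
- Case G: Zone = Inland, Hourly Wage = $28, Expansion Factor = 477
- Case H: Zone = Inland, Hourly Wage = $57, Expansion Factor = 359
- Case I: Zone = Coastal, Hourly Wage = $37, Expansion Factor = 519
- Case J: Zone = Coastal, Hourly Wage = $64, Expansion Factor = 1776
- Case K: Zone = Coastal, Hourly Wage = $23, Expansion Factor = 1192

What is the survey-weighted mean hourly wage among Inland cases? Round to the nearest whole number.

30

Inland rows: F, G, H
Weighted sum = 20×800 + 28×477 + 57×359
  = 16000 + 13356 + 20463 = 49819
Sum of weights = 800 + 477 + 359 = 1636
Weighted mean = 49819 / 1636 = 30.451711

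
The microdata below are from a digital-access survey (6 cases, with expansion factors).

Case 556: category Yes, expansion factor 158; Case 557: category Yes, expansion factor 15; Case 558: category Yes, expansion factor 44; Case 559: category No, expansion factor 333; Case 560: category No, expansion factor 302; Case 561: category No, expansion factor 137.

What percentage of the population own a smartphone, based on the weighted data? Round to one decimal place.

Sum of weights for 'Yes' = 158 + 15 + 44 = 217
Total weight = 158 + 15 + 44 + 333 + 302 + 137 = 989
Weighted proportion = 217 / 989 = 0.21941355 → 21.941355%

21.9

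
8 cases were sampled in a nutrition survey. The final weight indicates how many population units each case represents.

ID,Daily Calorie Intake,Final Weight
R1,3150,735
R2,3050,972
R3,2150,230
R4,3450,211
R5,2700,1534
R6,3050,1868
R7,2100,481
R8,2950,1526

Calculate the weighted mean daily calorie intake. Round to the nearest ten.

Weighted sum = 3150×735 + 3050×972 + 2150×230 + 3450×211 + 2700×1534 + 3050×1868 + 2100×481 + 2950×1526
  = 21853300
Sum of weights = 735 + 972 + 230 + 211 + 1534 + 1868 + 481 + 1526 = 7557
Weighted mean = 21853300 / 7557 = 2891.7957

2890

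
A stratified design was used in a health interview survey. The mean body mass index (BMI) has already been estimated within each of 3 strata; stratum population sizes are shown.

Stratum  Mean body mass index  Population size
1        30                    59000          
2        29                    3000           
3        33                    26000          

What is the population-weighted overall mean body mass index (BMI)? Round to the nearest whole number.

Σ Nₕ·x̄ₕ = 2715000
Σ Nₕ = 59000 + 3000 + 26000 = 88000
Overall mean = 2715000 / 88000 = 30.852273

31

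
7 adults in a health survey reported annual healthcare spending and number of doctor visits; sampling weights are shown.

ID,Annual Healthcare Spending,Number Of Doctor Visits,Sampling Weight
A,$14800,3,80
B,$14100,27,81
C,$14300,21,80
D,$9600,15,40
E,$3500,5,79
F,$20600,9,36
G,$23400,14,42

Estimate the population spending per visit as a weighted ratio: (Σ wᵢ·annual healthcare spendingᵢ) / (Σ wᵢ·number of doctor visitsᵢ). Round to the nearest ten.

970

Σ wᵢ·y = 5855000
Σ wᵢ·x = 3×80 + 27×81 + 21×80 + 15×40 + 5×79 + 9×36 + 14×42
  = 240 + 2187 + 1680 + 600 + 395 + 324 + 588 = 6014
Ratio = 5855000 / 6014 = 973.56169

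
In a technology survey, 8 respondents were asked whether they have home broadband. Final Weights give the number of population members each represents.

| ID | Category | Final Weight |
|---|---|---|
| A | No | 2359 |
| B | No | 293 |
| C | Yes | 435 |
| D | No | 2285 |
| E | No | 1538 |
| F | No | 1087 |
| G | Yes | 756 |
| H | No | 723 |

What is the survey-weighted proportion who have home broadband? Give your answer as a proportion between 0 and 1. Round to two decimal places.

Sum of weights for 'Yes' = 435 + 756 = 1191
Total weight = 9476
Weighted proportion = 1191 / 9476 = 0.12568594

0.13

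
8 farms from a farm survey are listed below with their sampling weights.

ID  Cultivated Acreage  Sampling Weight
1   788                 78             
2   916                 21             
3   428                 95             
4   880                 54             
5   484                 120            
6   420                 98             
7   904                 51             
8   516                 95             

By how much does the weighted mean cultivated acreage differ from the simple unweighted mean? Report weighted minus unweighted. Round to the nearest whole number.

Unweighted sum = 788 + 916 + 428 + 880 + 484 + 420 + 904 + 516 = 5336
Unweighted mean = 5336 / 8 = 667
Weighted sum = 788×78 + 916×21 + 428×95 + 880×54 + 484×120 + 420×98 + 904×51 + 516×95
  = 61464 + 19236 + 40660 + 47520 + 58080 + 41160 + 46104 + 49020 = 363244
Sum of weights = 612
Weighted mean = 363244 / 612 = 593.53595
Difference (weighted minus unweighted) = -73.464052

-73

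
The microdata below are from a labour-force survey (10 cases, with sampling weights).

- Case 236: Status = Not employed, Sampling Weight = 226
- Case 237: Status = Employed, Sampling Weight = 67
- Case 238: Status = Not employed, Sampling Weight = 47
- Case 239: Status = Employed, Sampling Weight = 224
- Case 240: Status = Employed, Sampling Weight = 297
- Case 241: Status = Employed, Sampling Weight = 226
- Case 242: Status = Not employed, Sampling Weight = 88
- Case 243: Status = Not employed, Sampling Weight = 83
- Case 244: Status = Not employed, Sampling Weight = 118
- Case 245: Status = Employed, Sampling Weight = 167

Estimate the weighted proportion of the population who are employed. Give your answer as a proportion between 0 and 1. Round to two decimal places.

Sum of weights for 'Employed' = 67 + 224 + 297 + 226 + 167 = 981
Total weight = 226 + 67 + 47 + 224 + 297 + 226 + 88 + 83 + 118 + 167 = 1543
Weighted proportion = 981 / 1543 = 0.63577447

0.64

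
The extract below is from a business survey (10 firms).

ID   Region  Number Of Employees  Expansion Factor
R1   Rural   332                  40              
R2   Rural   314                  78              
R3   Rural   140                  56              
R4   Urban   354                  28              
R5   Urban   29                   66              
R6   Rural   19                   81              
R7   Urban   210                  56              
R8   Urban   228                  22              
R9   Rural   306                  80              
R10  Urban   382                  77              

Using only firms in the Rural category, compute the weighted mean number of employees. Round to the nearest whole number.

Rural rows: R1, R2, R3, R6, R9
Weighted sum = 71631
Sum of weights = 40 + 78 + 56 + 81 + 80 = 335
Weighted mean = 71631 / 335 = 213.82388

214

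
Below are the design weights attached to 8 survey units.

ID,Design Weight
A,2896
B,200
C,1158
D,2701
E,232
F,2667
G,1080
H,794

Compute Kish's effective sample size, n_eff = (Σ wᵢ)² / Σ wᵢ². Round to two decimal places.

Σ wᵢ = 2896 + 200 + 1158 + 2701 + 232 + 2667 + 1080 + 794 = 11728
Σ wᵢ² = 8386816 + 40000 + 1340964 + 7295401 + 53824 + 7112889 + 1166400 + 630436 = 26026730
n_eff = 11728² / 26026730 = 137545984 / 26026730 = 5.284797

5.28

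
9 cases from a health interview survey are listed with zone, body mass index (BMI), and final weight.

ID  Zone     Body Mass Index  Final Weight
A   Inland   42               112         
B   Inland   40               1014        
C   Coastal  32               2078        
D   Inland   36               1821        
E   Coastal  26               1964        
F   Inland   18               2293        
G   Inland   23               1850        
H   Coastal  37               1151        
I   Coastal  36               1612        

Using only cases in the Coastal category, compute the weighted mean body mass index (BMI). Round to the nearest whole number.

32

Coastal rows: C, E, H, I
Weighted sum = 218179
Sum of weights = 2078 + 1964 + 1151 + 1612 = 6805
Weighted mean = 218179 / 6805 = 32.061572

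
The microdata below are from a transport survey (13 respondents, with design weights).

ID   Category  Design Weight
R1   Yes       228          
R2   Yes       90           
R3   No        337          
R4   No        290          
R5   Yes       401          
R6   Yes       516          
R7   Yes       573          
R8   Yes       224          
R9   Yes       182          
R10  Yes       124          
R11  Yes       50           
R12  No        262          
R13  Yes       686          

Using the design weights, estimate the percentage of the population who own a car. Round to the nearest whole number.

Sum of weights for 'Yes' = 228 + 90 + 401 + 516 + 573 + 224 + 182 + 124 + 50 + 686 = 3074
Total weight = 3963
Weighted proportion = 3074 / 3963 = 0.77567499 → 77.567499%

78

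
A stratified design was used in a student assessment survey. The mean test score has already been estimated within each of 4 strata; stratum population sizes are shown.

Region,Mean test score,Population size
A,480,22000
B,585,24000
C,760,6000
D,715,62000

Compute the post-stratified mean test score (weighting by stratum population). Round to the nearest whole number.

645

Σ Nₕ·x̄ₕ = 480×22000 + 585×24000 + 760×6000 + 715×62000
  = 10560000 + 14040000 + 4560000 + 44330000 = 73490000
Σ Nₕ = 22000 + 24000 + 6000 + 62000 = 114000
Overall mean = 73490000 / 114000 = 644.64912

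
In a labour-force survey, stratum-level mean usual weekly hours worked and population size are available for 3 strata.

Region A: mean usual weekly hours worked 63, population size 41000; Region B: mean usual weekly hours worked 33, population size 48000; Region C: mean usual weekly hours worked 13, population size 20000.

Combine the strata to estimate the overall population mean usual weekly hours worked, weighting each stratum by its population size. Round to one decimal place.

40.6

Σ Nₕ·x̄ₕ = 4427000
Σ Nₕ = 41000 + 48000 + 20000 = 109000
Overall mean = 4427000 / 109000 = 40.614679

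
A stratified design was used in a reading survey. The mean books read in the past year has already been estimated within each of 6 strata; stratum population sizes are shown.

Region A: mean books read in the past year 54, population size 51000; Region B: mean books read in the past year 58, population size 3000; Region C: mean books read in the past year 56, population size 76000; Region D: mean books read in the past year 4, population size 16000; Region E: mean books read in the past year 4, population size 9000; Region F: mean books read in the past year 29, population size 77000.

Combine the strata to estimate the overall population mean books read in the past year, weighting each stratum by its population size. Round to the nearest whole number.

41

Σ Nₕ·x̄ₕ = 54×51000 + 58×3000 + 56×76000 + 4×16000 + 4×9000 + 29×77000
  = 9517000
Σ Nₕ = 232000
Overall mean = 9517000 / 232000 = 41.021552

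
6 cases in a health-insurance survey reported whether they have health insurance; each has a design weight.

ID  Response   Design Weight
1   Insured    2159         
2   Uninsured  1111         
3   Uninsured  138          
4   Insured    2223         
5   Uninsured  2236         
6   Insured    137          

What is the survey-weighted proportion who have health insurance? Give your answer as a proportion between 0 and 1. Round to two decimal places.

Sum of weights for 'Insured' = 2159 + 2223 + 137 = 4519
Total weight = 2159 + 1111 + 138 + 2223 + 2236 + 137 = 8004
Weighted proportion = 4519 / 8004 = 0.5645927

0.56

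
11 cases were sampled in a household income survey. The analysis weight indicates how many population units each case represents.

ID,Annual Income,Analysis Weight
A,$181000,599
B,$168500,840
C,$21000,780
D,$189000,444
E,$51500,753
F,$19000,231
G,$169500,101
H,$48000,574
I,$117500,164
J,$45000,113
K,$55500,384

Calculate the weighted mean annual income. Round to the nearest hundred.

97100

Weighted sum = 181000×599 + 168500×840 + 21000×780 + 189000×444 + 51500×753 + 19000×231 + 169500×101 + 48000×574 + 117500×164 + 45000×113 + 55500×384
  = 108419000 + 141540000 + 16380000 + 83916000 + 38779500 + 4389000 + 17119500 + 27552000 + 19270000 + 5085000 + 21312000 = 483762000
Sum of weights = 599 + 840 + 780 + 444 + 753 + 231 + 101 + 574 + 164 + 113 + 384 = 4983
Weighted mean = 483762000 / 4983 = 97082.48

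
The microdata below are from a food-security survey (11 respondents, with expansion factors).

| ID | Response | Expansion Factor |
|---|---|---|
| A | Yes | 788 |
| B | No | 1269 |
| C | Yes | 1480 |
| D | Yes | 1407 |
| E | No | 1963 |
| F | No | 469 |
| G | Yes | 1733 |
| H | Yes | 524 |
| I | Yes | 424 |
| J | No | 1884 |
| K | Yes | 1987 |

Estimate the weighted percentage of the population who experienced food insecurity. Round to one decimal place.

Sum of weights for 'Yes' = 788 + 1480 + 1407 + 1733 + 524 + 424 + 1987 = 8343
Total weight = 788 + 1269 + 1480 + 1407 + 1963 + 469 + 1733 + 524 + 424 + 1884 + 1987 = 13928
Weighted proportion = 8343 / 13928 = 0.59900919 → 59.900919%

59.9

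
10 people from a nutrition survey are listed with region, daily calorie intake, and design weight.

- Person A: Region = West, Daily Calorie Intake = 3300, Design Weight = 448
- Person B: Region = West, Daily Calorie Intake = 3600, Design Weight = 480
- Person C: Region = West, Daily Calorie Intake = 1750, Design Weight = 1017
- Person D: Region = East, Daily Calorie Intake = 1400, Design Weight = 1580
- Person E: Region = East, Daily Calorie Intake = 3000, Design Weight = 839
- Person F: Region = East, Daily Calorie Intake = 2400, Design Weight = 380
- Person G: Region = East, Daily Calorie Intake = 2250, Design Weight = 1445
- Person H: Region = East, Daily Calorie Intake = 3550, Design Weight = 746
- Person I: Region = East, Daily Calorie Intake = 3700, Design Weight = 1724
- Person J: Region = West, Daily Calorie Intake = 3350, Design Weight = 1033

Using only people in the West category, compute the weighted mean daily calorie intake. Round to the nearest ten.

West rows: A, B, C, J
Weighted sum = 3300×448 + 3600×480 + 1750×1017 + 3350×1033
  = 8446700
Sum of weights = 2978
Weighted mean = 8446700 / 2978 = 2836.3667

2840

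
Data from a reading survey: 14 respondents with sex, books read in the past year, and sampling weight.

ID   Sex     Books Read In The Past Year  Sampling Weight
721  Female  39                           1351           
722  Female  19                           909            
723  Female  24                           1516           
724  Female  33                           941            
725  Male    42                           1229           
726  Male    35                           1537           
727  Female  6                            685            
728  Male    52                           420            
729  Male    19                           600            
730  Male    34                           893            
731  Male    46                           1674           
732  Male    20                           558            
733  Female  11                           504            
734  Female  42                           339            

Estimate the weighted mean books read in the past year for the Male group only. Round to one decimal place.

37.2

Male rows: 725, 726, 728, 729, 730, 731, 732
Weighted sum = 42×1229 + 35×1537 + 52×420 + 19×600 + 34×893 + 46×1674 + 20×558
  = 51618 + 53795 + 21840 + 11400 + 30362 + 77004 + 11160 = 257179
Sum of weights = 1229 + 1537 + 420 + 600 + 893 + 1674 + 558 = 6911
Weighted mean = 257179 / 6911 = 37.212994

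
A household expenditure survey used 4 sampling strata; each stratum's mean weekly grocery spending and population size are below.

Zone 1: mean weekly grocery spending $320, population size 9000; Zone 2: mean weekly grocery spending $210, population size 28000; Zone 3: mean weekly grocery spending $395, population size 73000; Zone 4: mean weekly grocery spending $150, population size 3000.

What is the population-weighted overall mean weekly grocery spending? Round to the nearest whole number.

Σ Nₕ·x̄ₕ = 320×9000 + 210×28000 + 395×73000 + 150×3000
  = 2880000 + 5880000 + 28835000 + 450000 = 38045000
Σ Nₕ = 113000
Overall mean = 38045000 / 113000 = 336.68142

337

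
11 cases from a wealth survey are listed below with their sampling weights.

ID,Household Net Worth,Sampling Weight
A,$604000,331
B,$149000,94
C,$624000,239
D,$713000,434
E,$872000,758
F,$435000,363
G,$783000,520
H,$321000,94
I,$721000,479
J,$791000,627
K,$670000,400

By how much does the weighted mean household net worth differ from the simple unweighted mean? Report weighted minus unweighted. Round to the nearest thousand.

93000

Unweighted sum = 604000 + 149000 + 624000 + 713000 + 872000 + 435000 + 783000 + 321000 + 721000 + 791000 + 670000 = 6683000
Unweighted mean = 6683000 / 11 = 607545.45
Weighted sum = 604000×331 + 149000×94 + 624000×239 + 713000×434 + 872000×758 + 435000×363 + 783000×520 + 321000×94 + 721000×479 + 791000×627 + 670000×400
  = 199924000 + 14006000 + 149136000 + 309442000 + 660976000 + 157905000 + 407160000 + 30174000 + 345359000 + 495957000 + 268000000 = 3038039000
Sum of weights = 331 + 94 + 239 + 434 + 758 + 363 + 520 + 94 + 479 + 627 + 400 = 4339
Weighted mean = 3038039000 / 4339 = 700170.32
Difference (weighted minus unweighted) = 92624.861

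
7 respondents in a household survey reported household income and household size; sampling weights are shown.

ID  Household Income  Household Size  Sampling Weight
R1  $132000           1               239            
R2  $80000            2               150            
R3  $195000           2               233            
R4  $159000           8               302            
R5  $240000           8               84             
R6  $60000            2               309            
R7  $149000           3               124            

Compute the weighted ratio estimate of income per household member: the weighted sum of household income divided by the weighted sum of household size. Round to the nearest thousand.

38000

Σ wᵢ·y = 132000×239 + 80000×150 + 195000×233 + 159000×302 + 240000×84 + 60000×309 + 149000×124
  = 194177000
Σ wᵢ·x = 5083
Ratio = 194177000 / 5083 = 38201.259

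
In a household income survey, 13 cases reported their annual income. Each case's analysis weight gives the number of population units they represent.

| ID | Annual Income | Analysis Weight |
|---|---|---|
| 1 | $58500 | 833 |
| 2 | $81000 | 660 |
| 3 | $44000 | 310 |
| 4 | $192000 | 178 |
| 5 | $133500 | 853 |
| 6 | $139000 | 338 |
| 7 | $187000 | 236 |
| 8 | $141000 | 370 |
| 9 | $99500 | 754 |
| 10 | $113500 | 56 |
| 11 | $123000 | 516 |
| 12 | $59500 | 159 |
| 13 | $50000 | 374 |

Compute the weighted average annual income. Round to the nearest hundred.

102900

Weighted sum = 580173500
Sum of weights = 5637
Weighted mean = 580173500 / 5637 = 102922.39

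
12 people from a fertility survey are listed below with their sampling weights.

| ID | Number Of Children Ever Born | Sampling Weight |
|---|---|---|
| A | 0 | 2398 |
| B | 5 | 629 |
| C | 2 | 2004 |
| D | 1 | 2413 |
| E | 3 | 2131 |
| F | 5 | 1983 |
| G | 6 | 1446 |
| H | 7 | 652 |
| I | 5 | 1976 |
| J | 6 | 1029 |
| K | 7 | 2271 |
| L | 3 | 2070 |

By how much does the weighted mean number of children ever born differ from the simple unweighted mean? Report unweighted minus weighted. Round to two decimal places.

Unweighted sum = 0 + 5 + 2 + 1 + 3 + 5 + 6 + 7 + 5 + 6 + 7 + 3 = 50
Unweighted mean = 50 / 12 = 4.1666667
Weighted sum = 0×2398 + 5×629 + 2×2004 + 1×2413 + 3×2131 + 5×1983 + 6×1446 + 7×652 + 5×1976 + 6×1029 + 7×2271 + 3×2070
  = 0 + 3145 + 4008 + 2413 + 6393 + 9915 + 8676 + 4564 + 9880 + 6174 + 15897 + 6210 = 77275
Sum of weights = 2398 + 629 + 2004 + 2413 + 2131 + 1983 + 1446 + 652 + 1976 + 1029 + 2271 + 2070 = 21002
Weighted mean = 77275 / 21002 = 3.6794115
Difference (unweighted minus weighted) = 0.48725518

0.49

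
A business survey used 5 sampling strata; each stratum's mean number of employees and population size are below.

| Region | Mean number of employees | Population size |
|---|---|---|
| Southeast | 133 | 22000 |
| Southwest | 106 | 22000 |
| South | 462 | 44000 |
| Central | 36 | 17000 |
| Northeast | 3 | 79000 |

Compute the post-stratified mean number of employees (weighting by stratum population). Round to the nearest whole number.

144

Σ Nₕ·x̄ₕ = 133×22000 + 106×22000 + 462×44000 + 36×17000 + 3×79000
  = 26435000
Σ Nₕ = 22000 + 22000 + 44000 + 17000 + 79000 = 184000
Overall mean = 26435000 / 184000 = 143.66848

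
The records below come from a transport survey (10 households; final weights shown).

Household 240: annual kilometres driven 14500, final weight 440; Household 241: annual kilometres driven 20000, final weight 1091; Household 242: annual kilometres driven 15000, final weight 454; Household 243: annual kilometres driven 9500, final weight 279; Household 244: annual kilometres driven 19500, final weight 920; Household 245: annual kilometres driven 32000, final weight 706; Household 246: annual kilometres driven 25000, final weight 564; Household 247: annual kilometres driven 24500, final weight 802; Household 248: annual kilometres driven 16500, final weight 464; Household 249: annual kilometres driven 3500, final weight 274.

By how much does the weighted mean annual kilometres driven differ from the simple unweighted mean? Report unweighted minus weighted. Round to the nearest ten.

Unweighted sum = 14500 + 20000 + 15000 + 9500 + 19500 + 32000 + 25000 + 24500 + 16500 + 3500 = 180000
Unweighted mean = 180000 / 10 = 18000
Weighted sum = 14500×440 + 20000×1091 + 15000×454 + 9500×279 + 19500×920 + 32000×706 + 25000×564 + 24500×802 + 16500×464 + 3500×274
  = 6380000 + 21820000 + 6810000 + 2650500 + 17940000 + 22592000 + 14100000 + 19649000 + 7656000 + 959000 = 120556500
Sum of weights = 5994
Weighted mean = 120556500 / 5994 = 20112.863
Difference (unweighted minus weighted) = -2112.8629

-2110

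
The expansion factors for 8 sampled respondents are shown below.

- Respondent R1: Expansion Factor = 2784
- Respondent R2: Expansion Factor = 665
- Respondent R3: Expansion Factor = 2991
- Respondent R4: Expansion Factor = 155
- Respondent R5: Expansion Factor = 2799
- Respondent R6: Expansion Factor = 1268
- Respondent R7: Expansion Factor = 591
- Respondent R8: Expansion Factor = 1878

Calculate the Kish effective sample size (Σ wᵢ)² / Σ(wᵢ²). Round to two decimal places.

Σ wᵢ = 13131
Σ wᵢ² = 7750656 + 442225 + 8946081 + 24025 + 7834401 + 1607824 + 349281 + 3526884 = 30481377
n_eff = 13131² / 30481377 = 172423161 / 30481377 = 5.6566723

5.66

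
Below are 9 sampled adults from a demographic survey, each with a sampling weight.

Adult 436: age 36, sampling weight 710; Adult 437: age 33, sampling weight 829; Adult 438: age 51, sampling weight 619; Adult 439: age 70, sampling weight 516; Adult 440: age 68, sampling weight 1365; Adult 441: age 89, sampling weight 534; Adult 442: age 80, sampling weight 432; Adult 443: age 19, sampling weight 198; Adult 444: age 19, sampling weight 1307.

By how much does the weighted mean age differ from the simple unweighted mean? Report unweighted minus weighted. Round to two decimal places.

Unweighted sum = 36 + 33 + 51 + 70 + 68 + 89 + 80 + 19 + 19 = 465
Unweighted mean = 465 / 9 = 51.666667
Weighted sum = 36×710 + 33×829 + 51×619 + 70×516 + 68×1365 + 89×534 + 80×432 + 19×198 + 19×1307
  = 25560 + 27357 + 31569 + 36120 + 92820 + 47526 + 34560 + 3762 + 24833 = 324107
Sum of weights = 710 + 829 + 619 + 516 + 1365 + 534 + 432 + 198 + 1307 = 6510
Weighted mean = 324107 / 6510 = 49.786022
Difference (unweighted minus weighted) = 1.8806452

1.88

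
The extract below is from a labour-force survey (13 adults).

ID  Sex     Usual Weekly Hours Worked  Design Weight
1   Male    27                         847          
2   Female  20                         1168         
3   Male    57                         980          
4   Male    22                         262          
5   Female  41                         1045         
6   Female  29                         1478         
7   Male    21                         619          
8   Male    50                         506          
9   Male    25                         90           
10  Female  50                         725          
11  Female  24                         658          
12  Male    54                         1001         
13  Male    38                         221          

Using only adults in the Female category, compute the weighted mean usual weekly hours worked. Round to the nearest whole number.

32

Female rows: 2, 5, 6, 10, 11
Weighted sum = 20×1168 + 41×1045 + 29×1478 + 50×725 + 24×658
  = 23360 + 42845 + 42862 + 36250 + 15792 = 161109
Sum of weights = 1168 + 1045 + 1478 + 725 + 658 = 5074
Weighted mean = 161109 / 5074 = 31.751872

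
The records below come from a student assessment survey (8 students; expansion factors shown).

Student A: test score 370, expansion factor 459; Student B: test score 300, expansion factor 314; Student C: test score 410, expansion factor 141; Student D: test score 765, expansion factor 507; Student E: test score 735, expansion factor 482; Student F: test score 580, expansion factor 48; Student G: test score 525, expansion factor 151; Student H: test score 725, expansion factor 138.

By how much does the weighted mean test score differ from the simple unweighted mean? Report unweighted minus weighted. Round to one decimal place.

Unweighted sum = 370 + 300 + 410 + 765 + 735 + 580 + 525 + 725 = 4410
Unweighted mean = 4410 / 8 = 551.25
Weighted sum = 370×459 + 300×314 + 410×141 + 765×507 + 735×482 + 580×48 + 525×151 + 725×138
  = 1271130
Sum of weights = 459 + 314 + 141 + 507 + 482 + 48 + 151 + 138 = 2240
Weighted mean = 1271130 / 2240 = 567.46875
Difference (unweighted minus weighted) = -16.21875

-16.2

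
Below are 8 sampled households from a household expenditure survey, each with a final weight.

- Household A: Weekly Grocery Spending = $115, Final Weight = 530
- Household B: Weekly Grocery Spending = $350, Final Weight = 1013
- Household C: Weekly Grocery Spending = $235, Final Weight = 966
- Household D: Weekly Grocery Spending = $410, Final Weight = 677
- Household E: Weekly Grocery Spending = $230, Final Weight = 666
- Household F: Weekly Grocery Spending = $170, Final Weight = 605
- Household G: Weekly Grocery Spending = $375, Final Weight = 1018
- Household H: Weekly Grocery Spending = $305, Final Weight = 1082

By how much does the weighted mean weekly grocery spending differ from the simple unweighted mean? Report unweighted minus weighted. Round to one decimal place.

Unweighted sum = 115 + 350 + 235 + 410 + 230 + 170 + 375 + 305 = 2190
Unweighted mean = 2190 / 8 = 273.75
Weighted sum = 115×530 + 350×1013 + 235×966 + 410×677 + 230×666 + 170×605 + 375×1018 + 305×1082
  = 60950 + 354550 + 227010 + 277570 + 153180 + 102850 + 381750 + 330010 = 1887870
Sum of weights = 6557
Weighted mean = 1887870 / 6557 = 287.91673
Difference (unweighted minus weighted) = -14.16673

-14.2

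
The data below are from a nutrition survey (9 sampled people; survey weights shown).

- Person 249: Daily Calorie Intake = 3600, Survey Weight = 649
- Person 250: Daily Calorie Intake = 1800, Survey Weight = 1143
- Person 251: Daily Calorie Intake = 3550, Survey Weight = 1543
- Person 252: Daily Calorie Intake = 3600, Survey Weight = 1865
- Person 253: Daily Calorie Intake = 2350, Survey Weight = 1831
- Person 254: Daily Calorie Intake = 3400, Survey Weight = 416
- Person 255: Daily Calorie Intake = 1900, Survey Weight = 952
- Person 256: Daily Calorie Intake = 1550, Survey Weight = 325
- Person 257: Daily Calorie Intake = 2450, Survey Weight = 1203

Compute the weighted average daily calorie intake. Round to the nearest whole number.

2777

Weighted sum = 3600×649 + 1800×1143 + 3550×1543 + 3600×1865 + 2350×1831 + 3400×416 + 1900×952 + 1550×325 + 2450×1203
  = 2336400 + 2057400 + 5477650 + 6714000 + 4302850 + 1414400 + 1808800 + 503750 + 2947350 = 27562600
Sum of weights = 649 + 1143 + 1543 + 1865 + 1831 + 416 + 952 + 325 + 1203 = 9927
Weighted mean = 27562600 / 9927 = 2776.5287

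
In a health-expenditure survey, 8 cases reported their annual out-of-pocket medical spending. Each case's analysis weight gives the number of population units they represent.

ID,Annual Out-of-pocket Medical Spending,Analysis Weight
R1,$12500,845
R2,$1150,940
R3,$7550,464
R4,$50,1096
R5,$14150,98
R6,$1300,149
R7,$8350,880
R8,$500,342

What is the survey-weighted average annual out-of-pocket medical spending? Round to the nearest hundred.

Weighted sum = 12500×845 + 1150×940 + 7550×464 + 50×1096 + 14150×98 + 1300×149 + 8350×880 + 500×342
  = 10562500 + 1081000 + 3503200 + 54800 + 1386700 + 193700 + 7348000 + 171000 = 24300900
Sum of weights = 845 + 940 + 464 + 1096 + 98 + 149 + 880 + 342 = 4814
Weighted mean = 24300900 / 4814 = 5047.9643

5000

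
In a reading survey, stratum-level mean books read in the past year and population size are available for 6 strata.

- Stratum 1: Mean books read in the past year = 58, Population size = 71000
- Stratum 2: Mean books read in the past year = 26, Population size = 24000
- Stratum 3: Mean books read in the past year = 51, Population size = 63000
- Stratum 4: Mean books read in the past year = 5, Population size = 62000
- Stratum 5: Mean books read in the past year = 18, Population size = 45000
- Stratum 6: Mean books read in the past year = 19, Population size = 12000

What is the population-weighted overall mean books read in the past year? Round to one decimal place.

33.6

Σ Nₕ·x̄ₕ = 58×71000 + 26×24000 + 51×63000 + 5×62000 + 18×45000 + 19×12000
  = 4118000 + 624000 + 3213000 + 310000 + 810000 + 228000 = 9303000
Σ Nₕ = 71000 + 24000 + 63000 + 62000 + 45000 + 12000 = 277000
Overall mean = 9303000 / 277000 = 33.584838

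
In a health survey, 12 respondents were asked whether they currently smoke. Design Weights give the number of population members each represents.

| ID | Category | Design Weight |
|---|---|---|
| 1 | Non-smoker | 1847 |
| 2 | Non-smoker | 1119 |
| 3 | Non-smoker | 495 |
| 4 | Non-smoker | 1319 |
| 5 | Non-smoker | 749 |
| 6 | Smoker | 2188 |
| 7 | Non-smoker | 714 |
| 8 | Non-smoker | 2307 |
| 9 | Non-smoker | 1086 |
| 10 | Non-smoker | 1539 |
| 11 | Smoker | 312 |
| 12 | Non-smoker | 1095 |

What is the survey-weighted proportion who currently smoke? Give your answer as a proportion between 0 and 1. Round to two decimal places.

Sum of weights for 'Smoker' = 2188 + 312 = 2500
Total weight = 1847 + 1119 + 495 + 1319 + 749 + 2188 + 714 + 2307 + 1086 + 1539 + 312 + 1095 = 14770
Weighted proportion = 2500 / 14770 = 0.16926202

0.17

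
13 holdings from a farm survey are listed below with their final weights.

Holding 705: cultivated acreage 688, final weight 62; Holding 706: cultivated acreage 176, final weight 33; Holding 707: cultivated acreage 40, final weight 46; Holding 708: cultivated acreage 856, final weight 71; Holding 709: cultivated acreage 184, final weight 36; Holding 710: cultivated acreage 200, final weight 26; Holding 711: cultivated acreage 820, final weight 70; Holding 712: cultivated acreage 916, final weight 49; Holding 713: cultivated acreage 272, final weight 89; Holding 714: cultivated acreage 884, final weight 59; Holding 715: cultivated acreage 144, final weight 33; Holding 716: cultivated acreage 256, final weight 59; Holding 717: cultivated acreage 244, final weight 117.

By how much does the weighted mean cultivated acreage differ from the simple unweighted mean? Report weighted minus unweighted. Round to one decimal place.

29.7

Unweighted sum = 5680
Unweighted mean = 5680 / 13 = 436.92308
Weighted sum = 349956
Sum of weights = 750
Weighted mean = 349956 / 750 = 466.608
Difference (weighted minus unweighted) = 29.684923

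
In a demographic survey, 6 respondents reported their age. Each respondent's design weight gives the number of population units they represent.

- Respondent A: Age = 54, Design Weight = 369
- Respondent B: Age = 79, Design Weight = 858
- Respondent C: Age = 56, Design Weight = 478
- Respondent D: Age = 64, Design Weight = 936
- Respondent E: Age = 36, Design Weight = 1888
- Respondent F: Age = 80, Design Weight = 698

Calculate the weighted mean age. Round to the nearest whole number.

Weighted sum = 54×369 + 79×858 + 56×478 + 64×936 + 36×1888 + 80×698
  = 19926 + 67782 + 26768 + 59904 + 67968 + 55840 = 298188
Sum of weights = 5227
Weighted mean = 298188 / 5227 = 57.047637

57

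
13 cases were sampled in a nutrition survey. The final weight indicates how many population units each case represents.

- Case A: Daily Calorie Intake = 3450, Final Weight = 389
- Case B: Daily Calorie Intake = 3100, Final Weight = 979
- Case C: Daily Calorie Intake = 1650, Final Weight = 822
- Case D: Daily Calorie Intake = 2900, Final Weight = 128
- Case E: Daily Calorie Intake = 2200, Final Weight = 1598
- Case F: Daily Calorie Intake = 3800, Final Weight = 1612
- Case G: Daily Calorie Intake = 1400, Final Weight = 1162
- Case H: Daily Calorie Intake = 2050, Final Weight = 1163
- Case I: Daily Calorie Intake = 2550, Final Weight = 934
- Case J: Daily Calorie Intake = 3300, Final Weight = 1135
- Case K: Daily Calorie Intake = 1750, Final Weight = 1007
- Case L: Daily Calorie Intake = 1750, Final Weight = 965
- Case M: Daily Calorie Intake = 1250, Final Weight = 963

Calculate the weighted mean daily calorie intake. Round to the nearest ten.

2380

Weighted sum = 30538550
Sum of weights = 12857
Weighted mean = 30538550 / 12857 = 2375.2469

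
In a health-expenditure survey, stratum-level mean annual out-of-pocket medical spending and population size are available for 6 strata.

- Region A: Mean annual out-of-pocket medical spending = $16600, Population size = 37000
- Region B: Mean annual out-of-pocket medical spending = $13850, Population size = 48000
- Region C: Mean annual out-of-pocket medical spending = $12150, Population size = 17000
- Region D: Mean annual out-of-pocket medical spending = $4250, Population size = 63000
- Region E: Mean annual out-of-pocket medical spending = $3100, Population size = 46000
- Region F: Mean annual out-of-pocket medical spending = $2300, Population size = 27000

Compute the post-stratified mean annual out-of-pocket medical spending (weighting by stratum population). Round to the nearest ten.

8230

Σ Nₕ·x̄ₕ = 16600×37000 + 13850×48000 + 12150×17000 + 4250×63000 + 3100×46000 + 2300×27000
  = 614200000 + 664800000 + 206550000 + 267750000 + 142600000 + 62100000 = 1958000000
Σ Nₕ = 37000 + 48000 + 17000 + 63000 + 46000 + 27000 = 238000
Overall mean = 1958000000 / 238000 = 8226.8908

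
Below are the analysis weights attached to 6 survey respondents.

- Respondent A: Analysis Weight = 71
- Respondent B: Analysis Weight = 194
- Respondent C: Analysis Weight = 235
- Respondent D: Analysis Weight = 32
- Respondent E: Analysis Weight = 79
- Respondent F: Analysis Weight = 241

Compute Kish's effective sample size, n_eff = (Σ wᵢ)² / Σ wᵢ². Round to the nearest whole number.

Σ wᵢ = 71 + 194 + 235 + 32 + 79 + 241 = 852
Σ wᵢ² = 5041 + 37636 + 55225 + 1024 + 6241 + 58081 = 163248
n_eff = 852² / 163248 = 725904 / 163248 = 4.4466333

4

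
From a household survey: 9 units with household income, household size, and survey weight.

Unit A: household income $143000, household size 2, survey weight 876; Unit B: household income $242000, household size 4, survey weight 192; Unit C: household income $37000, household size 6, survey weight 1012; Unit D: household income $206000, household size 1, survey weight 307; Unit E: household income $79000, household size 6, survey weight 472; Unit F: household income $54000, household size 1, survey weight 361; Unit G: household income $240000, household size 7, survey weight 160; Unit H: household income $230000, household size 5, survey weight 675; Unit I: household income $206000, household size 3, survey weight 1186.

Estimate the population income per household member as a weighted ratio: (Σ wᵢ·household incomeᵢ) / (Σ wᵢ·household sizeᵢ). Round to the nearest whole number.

38082

Σ wᵢ·y = 143000×876 + 242000×192 + 37000×1012 + 206000×307 + 79000×472 + 54000×361 + 240000×160 + 230000×675 + 206000×1186
  = 125268000 + 46464000 + 37444000 + 63242000 + 37288000 + 19494000 + 38400000 + 155250000 + 244316000 = 767166000
Σ wᵢ·x = 2×876 + 4×192 + 6×1012 + 1×307 + 6×472 + 1×361 + 7×160 + 5×675 + 3×1186
  = 20145
Ratio = 767166000 / 20145 = 38082.204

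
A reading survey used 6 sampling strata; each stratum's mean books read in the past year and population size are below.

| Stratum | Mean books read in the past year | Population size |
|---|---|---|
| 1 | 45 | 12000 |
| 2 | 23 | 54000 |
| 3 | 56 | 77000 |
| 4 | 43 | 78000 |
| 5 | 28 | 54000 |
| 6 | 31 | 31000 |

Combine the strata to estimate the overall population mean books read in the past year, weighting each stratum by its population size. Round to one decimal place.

39.0

Σ Nₕ·x̄ₕ = 11921000
Σ Nₕ = 12000 + 54000 + 77000 + 78000 + 54000 + 31000 = 306000
Overall mean = 11921000 / 306000 = 38.957516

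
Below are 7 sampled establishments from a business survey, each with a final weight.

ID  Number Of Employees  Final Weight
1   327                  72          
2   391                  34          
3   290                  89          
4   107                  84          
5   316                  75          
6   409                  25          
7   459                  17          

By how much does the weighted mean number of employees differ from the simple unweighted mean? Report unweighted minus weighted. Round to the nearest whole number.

Unweighted sum = 327 + 391 + 290 + 107 + 316 + 409 + 459 = 2299
Unweighted mean = 2299 / 7 = 328.42857
Weighted sum = 327×72 + 391×34 + 290×89 + 107×84 + 316×75 + 409×25 + 459×17
  = 23544 + 13294 + 25810 + 8988 + 23700 + 10225 + 7803 = 113364
Sum of weights = 72 + 34 + 89 + 84 + 75 + 25 + 17 = 396
Weighted mean = 113364 / 396 = 286.27273
Difference (unweighted minus weighted) = 42.155844

42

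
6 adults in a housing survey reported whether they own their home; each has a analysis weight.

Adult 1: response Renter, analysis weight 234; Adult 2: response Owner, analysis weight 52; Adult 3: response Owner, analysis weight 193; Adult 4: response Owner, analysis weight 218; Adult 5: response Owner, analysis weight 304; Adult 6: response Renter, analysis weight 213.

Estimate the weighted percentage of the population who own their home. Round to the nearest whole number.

Sum of weights for 'Owner' = 52 + 193 + 218 + 304 = 767
Total weight = 234 + 52 + 193 + 218 + 304 + 213 = 1214
Weighted proportion = 767 / 1214 = 0.63179572 → 63.179572%

63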